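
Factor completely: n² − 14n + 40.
(n − 4)(n − 10)

Explanation: Seek roots whose sum is 14 and product is 40: (4, 10). So n² − 14n + 40 = (n − 4)(n − 10).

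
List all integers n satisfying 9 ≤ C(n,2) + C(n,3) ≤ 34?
4, 5

Explanation: C(3,2)+C(3,3)=4; C(4,2)+C(4,3)=10; C(5,2)+C(5,3)=20; C(6,2)+C(6,3)=35. So valid n = 4, 5.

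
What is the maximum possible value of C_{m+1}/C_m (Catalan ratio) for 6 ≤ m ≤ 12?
25/7

C_{m+1}/C_m = 2(2m+1)/(m+2), which increases with m. Maximum at m = 12: 2·25/14 = 25/7.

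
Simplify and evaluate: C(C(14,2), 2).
4,095
C(14,2) = 91, then C(91, 2) = 4,095.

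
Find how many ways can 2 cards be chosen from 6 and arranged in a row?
30

Reasoning: P(6,2) = 6!/(6-2)! = 30.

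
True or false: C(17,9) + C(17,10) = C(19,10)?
False

Pascal's identity gives C(18,10) = 43,758, whereas C(19,10) = 92,378.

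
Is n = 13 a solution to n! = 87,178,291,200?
No
13! = 13·12! = 13·479,001,600 = 6,227,020,800, which does not equal 87,178,291,200.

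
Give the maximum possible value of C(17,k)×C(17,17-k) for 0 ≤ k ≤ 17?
590,976,100
C(17,k)·C(17,17-k) = C(17,k)², maximised at the centre k = 8: C(17,8)² = 590,976,100.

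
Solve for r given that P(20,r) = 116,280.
4

P(20,r) = 20·19·…·(20−r+1), a product of r factors. Multiplying down from 20: 20 = 20; 20·19 = 380; 20·19·18 = 6,840; 20·19·18·17 = 116,280 ✓ (4 factors). So r = 4.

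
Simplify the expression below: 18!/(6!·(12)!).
18,564

Working:
This is C(18,6) = 18,564.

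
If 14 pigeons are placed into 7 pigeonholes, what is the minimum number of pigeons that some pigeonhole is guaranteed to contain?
Pigeonhole: ⌈14/7⌉ = 2.

Answer: 2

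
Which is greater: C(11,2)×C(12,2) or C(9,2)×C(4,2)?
C(11,2)×C(12,2)

Solution: C(11,2)×C(12,2)=3,630, C(9,2)×C(4,2)=216.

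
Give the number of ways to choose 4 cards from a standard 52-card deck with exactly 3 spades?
11,154

Explanation: 13 spades and 39 non-spades: C(13,3) × C(39,1) = 286 × 39 = 11,154.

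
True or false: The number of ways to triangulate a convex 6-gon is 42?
False
Triangulations of a convex 6-gon are counted by the Catalan number C_4: C_4 = C(8,4)/(4+1) = 70/5 = 14.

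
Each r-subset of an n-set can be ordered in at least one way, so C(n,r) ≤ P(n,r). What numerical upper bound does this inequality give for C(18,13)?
P(18,13) = 18·17·16·15·14·13·12·11·10·9·8·7·6 = 53,353,114,214,400, so C(18,13) ≤ 53,353,114,214,400. (The bound is loose by a factor of 13! = 6,227,020,800: C(18,13) = 53,353,114,214,400/6,227,020,800 = 8,568.)

Answer: 53,353,114,214,400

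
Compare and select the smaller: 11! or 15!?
11!
11!=39,916,800, 15!=1,307,674,368,000. 15! > 11!.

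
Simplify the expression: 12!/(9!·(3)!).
220

Working:
This is C(12,9) = 220.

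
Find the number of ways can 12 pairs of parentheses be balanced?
208,012

Using the Catalan number formula: C_n = C(2n, n) / (n+1)
C_12 = C(24, 12) / (12+1)
     = 2704156 / 13
     = 208,012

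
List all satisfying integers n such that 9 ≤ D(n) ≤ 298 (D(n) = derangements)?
4, 5, 6

Solution: Using D(n) = (n−1)[D(n−1) + D(n−2)] with D(1)=0, D(2)=1: D(3)=2; D(4)=9; D(5)=44; D(6)=265; D(7)=1,854. So valid n = 4, 5, 6.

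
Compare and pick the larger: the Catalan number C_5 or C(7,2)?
C_5

Explanation: C_5 = C(10,5)/(5+1) = 252/6 = 42; C(7,2) = 21.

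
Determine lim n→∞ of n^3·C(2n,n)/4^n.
∞

C(2n,n) ~ 4^n/√(πn), so n^3·C(2n,n)/4^n ~ n^(3 − 1/2)/√π → ∞.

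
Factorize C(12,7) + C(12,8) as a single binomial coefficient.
C(13,8)

By Pascal's identity: C(12,7) + C(12,8) = C(13,8) = 1,287.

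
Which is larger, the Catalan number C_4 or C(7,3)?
C(7,3)

Reasoning: C_4 = C(8,4)/(4+1) = 70/5 = 14; C(7,3) = 35.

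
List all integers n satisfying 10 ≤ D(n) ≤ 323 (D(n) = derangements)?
Using D(n) = (n−1)[D(n−1) + D(n−2)] with D(1)=0, D(2)=1: D(4)=9; D(5)=44; D(6)=265; D(7)=1,854. So valid n = 5, 6.
Final answer: 5, 6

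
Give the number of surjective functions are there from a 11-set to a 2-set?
2,046

Explanation: Onto functions = 2! × S(11,2)
First compute S(11,2) via recurrence:
Using the Stirling recurrence: S(n,k) = k·S(n-1,k) + S(n-1,k-1)
S(11,2) = 2·S(10,2) + S(10,1)
         = 2·511 + 1
         = 1022 + 1
         = 1,023
Then: 2 × 1023 = 2,046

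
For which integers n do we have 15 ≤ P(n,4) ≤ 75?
4

Solution: P(3,4)=0; P(4,4)=24; P(5,4)=120. So valid n = 4.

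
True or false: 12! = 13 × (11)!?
12! = 12 × 11! = 479,001,600, but 13 × 11! = 518,918,400.
Final answer: False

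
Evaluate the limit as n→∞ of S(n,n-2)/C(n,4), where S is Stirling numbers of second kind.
The leading term of S(n,n-2) as a polynomial in n is (3)!!·C(n,4), so the ratio → (3)!! = 3.

Answer: 3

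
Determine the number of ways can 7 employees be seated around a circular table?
720

Circular arrangements: (7-1)! = 720.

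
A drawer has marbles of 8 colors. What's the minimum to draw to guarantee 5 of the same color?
33

Explanation: Worst case: 4 of each = 32. One more: 33.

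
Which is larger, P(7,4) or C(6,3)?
P(7,4)

Explanation: P(7,4)=840, C(6,3)=20.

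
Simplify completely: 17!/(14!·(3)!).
680

Solution: This is C(17,14) = 680.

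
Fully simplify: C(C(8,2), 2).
C(8,2) = 28, then C(28, 2) = 378.
Final answer: 378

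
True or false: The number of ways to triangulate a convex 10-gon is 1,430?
True

Solution: Triangulations of a convex 10-gon are counted by the Catalan number C_8: C_8 = C(16,8)/(8+1) = 12,870/9 = 1,430.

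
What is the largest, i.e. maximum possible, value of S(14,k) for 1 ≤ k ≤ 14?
63,436,373

Explanation: Row S(14,k) for k = 1..14 (via S(n,k) = k·S(n−1,k) + S(n−1,k−1)): 1, 8,191, 788,970, 10,391,745, 40,075,035, 63,436,373, 49,329,280, 20,912,320, 5,135,130, 752,752, 66,066, 3,367, 91, 1. The row is unimodal; maximum at k = 6: 63,436,373.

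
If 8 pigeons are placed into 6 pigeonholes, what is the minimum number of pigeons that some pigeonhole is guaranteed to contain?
Pigeonhole: ⌈8/6⌉ = 2.
Final answer: 2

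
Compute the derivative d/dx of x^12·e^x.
Product rule: d/dx[x^12]·e^x + x^12·d/dx[e^x] = 12x^{11}e^x + x^12e^x.
Final answer: (12x^11 + x^12)e^x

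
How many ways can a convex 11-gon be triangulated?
4,862

Explanation: Using the Catalan number formula: C_n = C(2n, n) / (n+1)
C_9 = C(18, 9) / (9+1)
     = 48620 / 10
     = 4,862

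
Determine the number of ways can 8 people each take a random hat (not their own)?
Using D(n) = (n-1)[D(n-1) + D(n-2)]:
D(8) = (8-1) × [D(7) + D(6)]
      = 7 × [1854 + 265]
      = 7 × 2119
      = 14,833
Final answer: 14,833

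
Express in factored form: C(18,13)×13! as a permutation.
P(18,13)

Reasoning: C(18,13)×13! = [18!/(13!(5)!)]×13! = 18!/(5)! = P(18,13) = 53,353,114,214,400.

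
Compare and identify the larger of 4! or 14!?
14!

4!=24, 14!=87,178,291,200. 14! > 4!.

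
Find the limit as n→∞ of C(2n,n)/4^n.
0
C(2n,n) ~ 4^n/√(πn), so C(2n,n)/4^n ~ 1/√(πn) → 0.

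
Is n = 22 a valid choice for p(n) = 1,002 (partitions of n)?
Pentagonal recurrence p(n) = p(n−1) + p(n−2) − p(n−5) − p(n−7) + …: p(22) = p(21) + p(20) − p(17) − p(15) + p(10) + p(7) − p(0) = 792 + 627 − 297 − 176 + 42 + 15 − 1 = 1,002, which equals 1,002.
Final answer: Yes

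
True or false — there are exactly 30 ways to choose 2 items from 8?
False

Solution: C(8,2) = 28 ≠ 30.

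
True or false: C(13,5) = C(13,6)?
C(13,5) = 1,287 but C(13,6) = 1,716; symmetry gives C(13,5) = C(13,8), not C(13,6).
Final answer: False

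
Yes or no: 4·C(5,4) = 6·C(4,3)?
No
Absorption identity k·C(n,k) = n·C(n-1,k-1). LHS = 4·5 = 20; RHS = 6·4 = 24.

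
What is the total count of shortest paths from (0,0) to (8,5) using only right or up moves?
1,287

Working:
Choose 8 rights from 13 moves: C(13,8) = 1,287.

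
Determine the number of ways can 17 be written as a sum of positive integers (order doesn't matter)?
297

Working:
Pentagonal recurrence p(n) = p(n−1) + p(n−2) − p(n−5) − p(n−7) + …: p(17) = p(16) + p(15) − p(12) − p(10) + p(5) + p(2) = 231 + 176 − 77 − 42 + 7 + 2 = 297.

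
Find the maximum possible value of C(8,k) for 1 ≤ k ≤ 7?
70

C(8,k) is maximised at the centre of the row: C(8,4) = 70.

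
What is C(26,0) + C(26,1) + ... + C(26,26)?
67,108,864
Sum of binomial coefficients = 2^26 = 67,108,864.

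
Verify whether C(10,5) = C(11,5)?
False

Working:
LHS = C(10,5) = 252; RHS = C(11,5) = 462. 252 ≠ 462, so the statement does not hold.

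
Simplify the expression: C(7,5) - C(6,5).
C(7,5) - C(6,5) = C(6,4) = 15.
Final answer: 15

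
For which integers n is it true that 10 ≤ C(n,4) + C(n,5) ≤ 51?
C(5,4)+C(5,5)=6; C(6,4)+C(6,5)=21; C(7,4)+C(7,5)=56. So valid n = 6.
Final answer: 6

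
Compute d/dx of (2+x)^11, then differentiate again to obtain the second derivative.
110(2+x)^9

Explanation: First derivative: 11(2+x)^{10}. Second derivative: 11·10·(2+x)^{9} = 110(2+x)^{9}.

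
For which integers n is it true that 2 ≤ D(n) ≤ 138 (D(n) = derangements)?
3, 4, 5

Working:
Using D(n) = (n−1)[D(n−1) + D(n−2)] with D(1)=0, D(2)=1: D(2)=1; D(3)=2; D(4)=9; D(5)=44; D(6)=265. So valid n = 3, 4, 5.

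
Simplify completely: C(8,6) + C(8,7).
36
By Pascal's identity: C(9,7) = 36.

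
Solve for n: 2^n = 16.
4

Explanation: 2^4 = 16, so n = 4.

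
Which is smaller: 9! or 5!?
5!

Reasoning: 9!=362,880, 5!=120. 9! > 5!.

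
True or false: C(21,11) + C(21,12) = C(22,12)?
Pascal's identity C(n,k) + C(n,k+1) = C(n+1,k+1): 352,716 + 293,930 = 646,646 = C(22,12).
Final answer: True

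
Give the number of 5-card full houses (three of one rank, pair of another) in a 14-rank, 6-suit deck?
54,600

Explanation: Triple rank: 14. Triple suits: C(6,3)=20. Pair rank: 13. Pair suits: C(6,2)=15. Total: 54,600.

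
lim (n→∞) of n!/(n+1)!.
0
n!/(n+1)! = 1/[(n+1)] → 0 as n → ∞.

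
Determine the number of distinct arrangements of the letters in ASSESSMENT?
75,600

Word has 10 letters (A=1, S=4, E=2, M=1, N=1, T=1). Arrangements: 10!/Π(k!) = 75,600.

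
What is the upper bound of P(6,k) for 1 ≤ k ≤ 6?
720

Reasoning: P(6,k) increases in k, so maximum at k = 6: 6! = 720.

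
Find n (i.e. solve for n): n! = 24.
4

Working:
n! is strictly increasing. 2! = 2, 3! = 6, 4! = 24 ✓. So n = 4.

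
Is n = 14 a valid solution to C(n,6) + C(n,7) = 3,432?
No

Working:
C(14,6) + C(14,7) = 3,003 + 3,432 = 6,435, which does not equal 3,432.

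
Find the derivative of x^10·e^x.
(10x^9 + x^10)e^x

Reasoning: Product rule: d/dx[x^10]·e^x + x^10·d/dx[e^x] = 10x^{9}e^x + x^10e^x.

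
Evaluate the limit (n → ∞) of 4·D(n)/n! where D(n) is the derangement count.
D(n)/n! → 1/e, so 4·D(n)/n! → 4/e.

Answer: 4/e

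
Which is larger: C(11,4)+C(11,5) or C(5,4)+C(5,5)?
C(11,4)+C(11,5)

Working:
First=792, Second=6.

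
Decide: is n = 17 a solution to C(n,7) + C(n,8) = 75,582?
No

Solution: C(17,7) + C(17,8) = 19,448 + 24,310 = 43,758, which does not equal 75,582.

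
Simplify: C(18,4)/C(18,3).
C(n,k+1)/C(n,k) = (n−k)/(k+1). Here (18−3)/(3+1) = 15/4 = 15/4.

Answer: 15/4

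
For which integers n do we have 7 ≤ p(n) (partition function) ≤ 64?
5, 6, 7, 8, 9, 10, 11

Reasoning: Tabulating p(n) via p(n) = p(n−1) + p(n−2) − p(n−5) − p(n−7) + …: p(4)=5; p(5)=7; p(6)=11; p(7)=15; p(8)=22; p(9)=30; p(10)=42; p(11)=56; p(12)=77. So valid n = 5, 6, 7, 8, 9, 10, 11.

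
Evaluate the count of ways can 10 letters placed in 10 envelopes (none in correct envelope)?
1,334,961

Reasoning: Using D(n) = (n-1)[D(n-1) + D(n-2)]:
D(10) = (10-1) × [D(9) + D(8)]
      = 9 × [133496 + 14833]
      = 9 × 148329
      = 1,334,961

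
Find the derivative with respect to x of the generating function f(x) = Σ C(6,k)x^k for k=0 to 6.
Σ k·C(6,k)x^(k-1) for k=1 to 6

Solution: Term-by-term differentiation gives Σ k·C(6,k)x^{k-1} for k=1 to 6.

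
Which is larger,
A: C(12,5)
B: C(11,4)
A

Solution: A=C(12,5)=792, B=C(11,4)=330.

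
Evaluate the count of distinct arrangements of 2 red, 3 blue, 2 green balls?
Multinomial: 7!/(2! × 3! × 2!) = 210.

Answer: 210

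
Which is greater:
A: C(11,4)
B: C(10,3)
A=C(11,4)=330, B=C(10,3)=120.
Final answer: A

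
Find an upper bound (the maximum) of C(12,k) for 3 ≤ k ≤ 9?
924

Working:
C(12,k) is maximised at the centre of the row: C(12,6) = 924.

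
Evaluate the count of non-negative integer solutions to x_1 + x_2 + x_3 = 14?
C(14+3-1, 3-1) = 120.

Answer: 120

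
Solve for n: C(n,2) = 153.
C(n,2) = n(n−1)/2! is increasing in n, and n(n−1) = 2!·153 = 306 ≈ (n−0.5)^2 gives n ≈ 18.0. Check: C(16,2) = 120, C(17,2) = 136, C(18,2) = 153 ✓. So n = 18.
Final answer: 18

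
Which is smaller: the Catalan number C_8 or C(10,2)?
C(10,2)

Solution: C_8 = C(16,8)/(8+1) = 12,870/9 = 1,430; C(10,2) = 45.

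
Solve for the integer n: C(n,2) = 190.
C(n,2) = n(n−1)/2! is increasing in n, and n(n−1) = 2!·190 = 380 ≈ (n−0.5)^2 gives n ≈ 20.0. Check: C(18,2) = 153, C(19,2) = 171, C(20,2) = 190 ✓. So n = 20.

Answer: 20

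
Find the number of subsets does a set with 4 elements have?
16

Reasoning: Each element can be included or excluded: 2^4 = 16.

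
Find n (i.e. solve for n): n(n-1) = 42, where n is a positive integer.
n² − n − 42 = 0, so n = (1 ± √(1 + 4·42))/2 = (1 ± √169)/2 = (1 ± 13)/2, i.e. n = 7 or n = -6. Taking the positive root, n = 7 (check: 7×6 = 42).

Answer: 7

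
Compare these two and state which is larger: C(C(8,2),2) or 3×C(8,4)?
C(C(8,2),2)

Reasoning: C(C(8,2),2)=378, 3×C(8,4)=210.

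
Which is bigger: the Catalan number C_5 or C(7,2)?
C_5

Explanation: C_5 = C(10,5)/(5+1) = 252/6 = 42; C(7,2) = 21.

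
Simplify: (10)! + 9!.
(10)! + 9! = (10)·9! + 9! = (10+1)·9! = 11·9! = 3,991,680.
Final answer: 3,991,680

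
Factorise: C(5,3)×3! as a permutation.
P(5,3)

Reasoning: C(5,3)×3! = [5!/(3!(2)!)]×3! = 5!/(2)! = P(5,3) = 60.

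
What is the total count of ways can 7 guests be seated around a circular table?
Circular arrangements: (7-1)! = 720.
Final answer: 720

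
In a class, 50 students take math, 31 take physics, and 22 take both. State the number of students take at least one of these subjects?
59
|A∪B| = |A|+|B|-|A∩B| = 50+31-22 = 59.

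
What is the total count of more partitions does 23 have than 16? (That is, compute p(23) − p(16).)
1,024
Pentagonal recurrence p(n) = p(n−1) + p(n−2) − p(n−5) − p(n−7) + …: p(23) = p(22) + p(21) − p(18) − p(16) + p(11) + p(8) − p(1) = 1,002 + 792 − 385 − 231 + 56 + 22 − 1 = 1,255.
p(16) = p(15) + p(14) − p(11) − p(9) + p(4) + p(1) = 176 + 135 − 56 − 30 + 5 + 1 = 231.
Difference = 1,255 − 231 = 1,024.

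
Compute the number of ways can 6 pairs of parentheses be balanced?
132

Explanation: Using the Catalan number formula: C_n = C(2n, n) / (n+1)
C_6 = C(12, 6) / (6+1)
     = 924 / 7
     = 132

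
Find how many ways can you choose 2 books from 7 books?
21
C(7,2) = 7! / (2! × (7-2)!)
         = 7! / (2! × 5!)
         = 21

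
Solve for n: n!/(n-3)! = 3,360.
16

Solution: n!/(n-3)! = n×(n-1)×(n-2), a product of 3 consecutive integers ≈ (n−1)^3. 3,360^(1/3) + 1 ≈ 16.0; check n = 16: 16×15×14 = 3,360 ✓. So n = 16.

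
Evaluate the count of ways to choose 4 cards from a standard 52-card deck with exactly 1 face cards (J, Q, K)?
118,560

12 face cards and 40 non-face cards: C(12,1) × C(40,3) = 12 × 9,880 = 118,560.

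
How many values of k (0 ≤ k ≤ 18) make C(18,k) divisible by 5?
Checking C(18,k) mod 5 for k = 0..18: divisible at k = 4, 9, 14. That's 3 values.
Final answer: 3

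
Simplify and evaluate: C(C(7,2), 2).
210

C(7,2) = 21, then C(21, 2) = 210.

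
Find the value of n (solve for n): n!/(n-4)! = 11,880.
12

Working:
n!/(n-4)! = n×(n-1)×(n-2)×(n-3), a product of 4 consecutive integers ≈ (n−1.5)^4. 11,880^(1/4) + 1.5 ≈ 11.9; check n = 12: 12×11×10×9 = 11,880 ✓. So n = 12.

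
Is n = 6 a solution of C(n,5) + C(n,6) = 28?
No

Reasoning: C(6,5) + C(6,6) = 6 + 1 = 7, which does not equal 28.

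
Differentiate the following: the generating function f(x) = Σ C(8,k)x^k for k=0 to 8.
Term-by-term differentiation gives Σ k·C(8,k)x^{k-1} for k=1 to 8.

Answer: Σ k·C(8,k)x^(k-1) for k=1 to 8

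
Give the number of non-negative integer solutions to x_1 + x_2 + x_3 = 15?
136

Reasoning: C(15+3-1, 3-1) = 136.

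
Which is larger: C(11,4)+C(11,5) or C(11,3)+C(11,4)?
C(11,4)+C(11,5)

First=792, Second=495.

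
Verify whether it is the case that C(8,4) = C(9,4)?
False

Explanation: LHS = C(8,4) = 70; RHS = C(9,4) = 126. 70 ≠ 126, so the statement does not hold.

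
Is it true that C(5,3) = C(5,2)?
True

Working:
Symmetry C(n,k) = C(n,n-k): C(5,3) = 10 and C(5,2) = 10. Both sides agree, so the statement holds.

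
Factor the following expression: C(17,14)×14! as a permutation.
P(17,14)

Reasoning: C(17,14)×14! = [17!/(14!(3)!)]×14! = 17!/(3)! = P(17,14) = 59,281,238,016,000.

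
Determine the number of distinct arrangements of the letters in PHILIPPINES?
Word has 11 letters (P=3, H=1, I=3, L=1, N=1, E=1, S=1). Arrangements: 11!/Π(k!) = 1,108,800.

Answer: 1,108,800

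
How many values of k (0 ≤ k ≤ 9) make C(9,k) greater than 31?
Row 9 is unimodal and symmetric about k=9/2. C(9,1)=9 ≤ 31; C(9,2)=36 > 31; by symmetry C(9,k) > 31 for k = 2..7. That's 7 - 2 + 1 = 6 values.

Answer: 6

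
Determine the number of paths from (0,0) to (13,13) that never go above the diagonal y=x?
742,900

Working:
Counted by the Catalan number C_13: C_13 = C(26,13)/(13+1) = 10,400,600/14 = 742,900.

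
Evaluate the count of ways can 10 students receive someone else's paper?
1,334,961

Working:
Using D(n) = (n-1)[D(n-1) + D(n-2)]:
D(10) = (10-1) × [D(9) + D(8)]
      = 9 × [133496 + 14833]
      = 9 × 148329
      = 1,334,961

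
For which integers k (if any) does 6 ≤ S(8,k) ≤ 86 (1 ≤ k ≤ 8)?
S(8,1)=1; S(8,2)=127; S(8,3)=966; S(8,4)=1,701; S(8,5)=1,050; S(8,6)=266; S(8,7)=28; S(8,8)=1. So valid k = 7.
Final answer: 7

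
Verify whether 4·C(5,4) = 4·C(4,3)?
False

Absorption identity k·C(n,k) = n·C(n-1,k-1). LHS = 4·5 = 20; RHS = 4·4 = 16.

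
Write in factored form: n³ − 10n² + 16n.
n(n − 2)(n − 8)
n³ − 10n² + 16n = n(n² − 10n + 16) = n(n − 2)(n − 8).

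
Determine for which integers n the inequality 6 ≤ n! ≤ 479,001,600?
3, 4, 5, 6, 7, 8, 9, 10, 11, 12

Explanation: n! is strictly increasing; 3! = 6 and 12! = 479,001,600, so valid n = 3, 4, 5, 6, 7, 8, 9, 10, 11, 12.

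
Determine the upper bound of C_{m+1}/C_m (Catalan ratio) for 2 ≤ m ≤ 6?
13/4

Working:
C_{m+1}/C_m = 2(2m+1)/(m+2), which increases with m. Maximum at m = 6: 2·13/8 = 13/4.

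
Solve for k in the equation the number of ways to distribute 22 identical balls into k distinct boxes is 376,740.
7

Reasoning: Stars and bars: the count is C(22+k−1, k−1), increasing in k. k=5: C(26,4) = 14,950, k=6: C(27,5) = 80,730, k=7: C(28,6) = 376,740 ✓. So k = 7.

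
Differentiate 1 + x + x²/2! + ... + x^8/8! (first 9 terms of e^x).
Differentiating term by term gives the first 8 terms of e^x.
Final answer: 1 + x + x²/2! + ... + x^7/7!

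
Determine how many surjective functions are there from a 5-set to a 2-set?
30
Onto functions = 2! × S(5,2)
First compute S(5,2) via recurrence:
Using the Stirling recurrence: S(n,k) = k·S(n-1,k) + S(n-1,k-1)
S(5,2) = 2·S(4,2) + S(4,1)
         = 2·7 + 1
         = 14 + 1
         = 15
Then: 2 × 15 = 30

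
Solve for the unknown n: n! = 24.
4

Reasoning: n! is strictly increasing. 2! = 2, 3! = 6, 4! = 24 ✓. So n = 4.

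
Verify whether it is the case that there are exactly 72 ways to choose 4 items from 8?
False

Reasoning: C(8,4) = 70 ≠ 72.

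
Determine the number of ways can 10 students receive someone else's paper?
1,334,961

Reasoning: Using D(n) = (n-1)[D(n-1) + D(n-2)]:
D(10) = (10-1) × [D(9) + D(8)]
      = 9 × [133496 + 14833]
      = 9 × 148329
      = 1,334,961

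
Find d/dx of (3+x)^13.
13(3+x)^12

Reasoning: Using the power rule: d/dx (3+x)^13 = 13(3+x)^{12}.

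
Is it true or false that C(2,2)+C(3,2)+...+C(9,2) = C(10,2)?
False

Hockey stick identity gives Σ = C(10,3) = 120; RHS C(10,2) = 45.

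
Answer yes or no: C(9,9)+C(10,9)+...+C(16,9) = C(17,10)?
Yes

Solution: Hockey stick identity gives Σ = C(17,10) = 19,448; RHS C(17,10) = 19,448.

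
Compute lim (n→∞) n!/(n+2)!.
n!/(n+2)! = 1/[(n+1)(n+2)] → 0 as n → ∞.
Final answer: 0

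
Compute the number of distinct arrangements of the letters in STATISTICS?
50,400

Explanation: Word has 10 letters (S=3, T=3, A=1, I=2, C=1). Arrangements: 10!/Π(k!) = 50,400.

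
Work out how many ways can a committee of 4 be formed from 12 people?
495

C(12,4) = 12! / (4! × (12-4)!)
         = 12! / (4! × 8!)
         = 495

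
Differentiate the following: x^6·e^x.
(6x^5 + x^6)e^x

Product rule: d/dx[x^6]·e^x + x^6·d/dx[e^x] = 6x^{5}e^x + x^6e^x.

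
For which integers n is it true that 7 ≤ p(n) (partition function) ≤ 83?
5, 6, 7, 8, 9, 10, 11, 12

Solution: Tabulating p(n) via p(n) = p(n−1) + p(n−2) − p(n−5) − p(n−7) + …: p(4)=5; p(5)=7; p(6)=11; p(7)=15; p(8)=22; p(9)=30; p(10)=42; p(11)=56; p(12)=77; p(13)=101. So valid n = 5, 6, 7, 8, 9, 10, 11, 12.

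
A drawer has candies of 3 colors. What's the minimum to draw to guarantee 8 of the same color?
22

Worst case: 7 of each = 21. One more: 22.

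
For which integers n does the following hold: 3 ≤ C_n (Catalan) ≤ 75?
3, 4, 5

C_2=2; C_3=5; C_4=14; C_5=42; C_6=132. So valid n = 3, 4, 5.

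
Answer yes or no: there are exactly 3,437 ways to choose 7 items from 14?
C(14,7) = 3,432 ≠ 3437.
Final answer: No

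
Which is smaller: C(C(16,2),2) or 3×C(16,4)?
C(C(16,2),2)=7,140, 3×C(16,4)=5,460.

Answer: 3×C(16,4)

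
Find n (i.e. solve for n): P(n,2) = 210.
15

Reasoning: P(n,2) = n(n−1) is increasing in n; n(n−1) ≈ (n−0.5)^2 = 210 gives n ≈ 15.0. Check: P(13,2) = 156, P(14,2) = 182, P(15,2) = 210 ✓. So n = 15.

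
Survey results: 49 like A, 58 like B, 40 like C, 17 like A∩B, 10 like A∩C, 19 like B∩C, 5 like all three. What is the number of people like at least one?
106

Reasoning: |A∪B∪C| = 49+58+40-17-10-19+5 = 106.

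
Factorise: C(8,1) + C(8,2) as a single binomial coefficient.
C(9,2)

By Pascal's identity: C(8,1) + C(8,2) = C(9,2) = 36.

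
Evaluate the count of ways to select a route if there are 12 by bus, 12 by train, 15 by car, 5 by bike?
44

Solution: By the addition principle: 12 + 12 + 15 + 5 = 44.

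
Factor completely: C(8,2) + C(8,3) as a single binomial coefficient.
C(9,3)
By Pascal's identity: C(8,2) + C(8,3) = C(9,3) = 84.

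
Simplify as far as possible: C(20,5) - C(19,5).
3,876
C(20,5) - C(19,5) = C(19,4) = 3,876.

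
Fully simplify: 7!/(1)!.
5,040

Solution: This equals 7×6×...×2 = 5,040.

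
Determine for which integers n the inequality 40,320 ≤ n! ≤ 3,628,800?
8, 9, 10

Working:
n! is strictly increasing; 8! = 40,320 and 10! = 3,628,800, so valid n = 8, 9, 10.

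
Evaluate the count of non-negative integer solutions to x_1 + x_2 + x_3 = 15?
136

C(15+3-1, 3-1) = 136.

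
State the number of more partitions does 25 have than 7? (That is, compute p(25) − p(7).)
1,943

Explanation: Pentagonal recurrence p(n) = p(n−1) + p(n−2) − p(n−5) − p(n−7) + …: p(25) = p(24) + p(23) − p(20) − p(18) + p(13) + p(10) − p(3) = 1,575 + 1,255 − 627 − 385 + 101 + 42 − 3 = 1,958.
p(7) = p(6) + p(5) − p(2) − p(0) = 11 + 7 − 2 − 1 = 15.
Difference = 1,958 − 15 = 1,943.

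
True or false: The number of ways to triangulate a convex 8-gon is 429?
False

Reasoning: Triangulations of a convex 8-gon are counted by the Catalan number C_6: C_6 = C(12,6)/(6+1) = 924/7 = 132.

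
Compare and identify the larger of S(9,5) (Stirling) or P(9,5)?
P(9,5)

Solution: S(9,5) = 5·S(8,5) + S(8,4) = 5·1,050 + 1,701 = 6,951; P(9,5) = 15,120.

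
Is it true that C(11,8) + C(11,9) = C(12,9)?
True

Pascal's identity: LHS = 165 + 55 = 220; RHS = C(12,9) = 220. Both sides agree, so the statement holds.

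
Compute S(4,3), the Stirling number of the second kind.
6
Using the Stirling recurrence: S(n,k) = k·S(n-1,k) + S(n-1,k-1)
S(4,3) = 3·S(3,3) + S(3,2)
         = 3·1 + 3
         = 3 + 3
         = 6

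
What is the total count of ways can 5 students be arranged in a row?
120

Reasoning: Arrangements of 5 distinct objects: 5! = 120.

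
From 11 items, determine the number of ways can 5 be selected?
462
C(11,5) = 11! / (5! × (11-5)!)
         = 11! / (5! × 6!)
         = 462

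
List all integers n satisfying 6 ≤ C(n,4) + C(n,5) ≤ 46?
5, 6

Working:
C(4,4)+C(4,5)=1; C(5,4)+C(5,5)=6; C(6,4)+C(6,5)=21; C(7,4)+C(7,5)=56. So valid n = 5, 6.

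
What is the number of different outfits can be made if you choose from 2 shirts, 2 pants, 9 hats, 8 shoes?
288

By the multiplication principle: 2 × 2 × 9 × 8 = 288.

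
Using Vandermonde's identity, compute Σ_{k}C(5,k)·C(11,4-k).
1,820

Reasoning: = C(5+11,4) = C(16,4) = 1,820.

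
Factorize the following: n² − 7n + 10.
(n − 2)(n − 5)
Seek roots whose sum is 7 and product is 10: (2, 5). So n² − 7n + 10 = (n − 2)(n − 5).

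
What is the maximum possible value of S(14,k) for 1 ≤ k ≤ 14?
63,436,373
Row S(14,k) for k = 1..14 (via S(n,k) = k·S(n−1,k) + S(n−1,k−1)): 1, 8,191, 788,970, 10,391,745, 40,075,035, 63,436,373, 49,329,280, 20,912,320, 5,135,130, 752,752, 66,066, 3,367, 91, 1. The row is unimodal; maximum at k = 6: 63,436,373.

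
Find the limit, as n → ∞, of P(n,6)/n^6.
1

Reasoning: P(n,6) = n(n-1)···(n-5) ≈ n^6 for large n. Limit = 1.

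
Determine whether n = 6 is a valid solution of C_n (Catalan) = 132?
Yes

Working:
C_6 = C(12,6)/(6+1) = 924/7 = 132, which equals 132.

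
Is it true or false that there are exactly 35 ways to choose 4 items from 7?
C(7,4) = 35.

Answer: True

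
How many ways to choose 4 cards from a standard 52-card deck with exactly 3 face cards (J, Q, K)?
8,800

Explanation: 12 face cards and 40 non-face cards: C(12,3) × C(40,1) = 220 × 40 = 8,800.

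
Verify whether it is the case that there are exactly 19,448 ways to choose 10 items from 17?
C(17,10) = 19,448.
Final answer: True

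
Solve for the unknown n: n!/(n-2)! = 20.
n!/(n-2)! = n×(n-1), a product of 2 consecutive integers ≈ (n−0.5)^2. 20^(1/2) + 0.5 ≈ 5.0; check n = 5: 5×4 = 20 ✓. So n = 5.

Answer: 5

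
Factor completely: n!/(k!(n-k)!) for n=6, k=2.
C(6,2) = 15
This is the binomial coefficient C(6,2) = 15.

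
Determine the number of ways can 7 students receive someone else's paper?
1,854

Working:
Using D(n) = (n-1)[D(n-1) + D(n-2)]:
D(7) = (7-1) × [D(6) + D(5)]
      = 6 × [265 + 44]
      = 6 × 309
      = 1,854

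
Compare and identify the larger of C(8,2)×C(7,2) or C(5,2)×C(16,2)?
C(5,2)×C(16,2)

Reasoning: C(8,2)×C(7,2)=588, C(5,2)×C(16,2)=1,200.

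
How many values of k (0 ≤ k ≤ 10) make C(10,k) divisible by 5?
8

Solution: Checking C(10,k) mod 5 for k = 0..10: divisible at k = 1, 2, 3, 4, 6, 7, 8, 9. That's 8 values.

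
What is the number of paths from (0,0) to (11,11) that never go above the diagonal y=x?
58,786

Reasoning: Counted by the Catalan number C_11: C_11 = C(22,11)/(11+1) = 705,432/12 = 58,786.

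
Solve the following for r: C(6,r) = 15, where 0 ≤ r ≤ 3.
2

Solution: C(6,r) is increasing for 0 ≤ r ≤ 3. Stepping up (C(6,r+1) = C(6,r)·(6−r)/(r+1)): C(6,1) = 6, C(6,2) = 15 ✓. So r = 2.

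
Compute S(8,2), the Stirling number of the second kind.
127

Solution: Using the Stirling recurrence: S(n,k) = k·S(n-1,k) + S(n-1,k-1)
S(8,2) = 2·S(7,2) + S(7,1)
         = 2·63 + 1
         = 126 + 1
         = 127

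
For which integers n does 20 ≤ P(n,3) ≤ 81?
4, 5

Explanation: P(3,3)=6; P(4,3)=24; P(5,3)=60; P(6,3)=120. So valid n = 4, 5.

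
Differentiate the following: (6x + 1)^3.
18(6x + 1)^2

Solution: Chain rule: 3(6x+1)^{2} × 6 = 18(6x+1)^{2}.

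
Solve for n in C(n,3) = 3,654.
29

Reasoning: C(n,3) = n(n−1)(n−2)/3! is increasing in n, and n(n−1)(n−2) = 3!·3,654 = 21,924 ≈ (n−1)^3 gives n ≈ 29.0. Check: C(27,3) = 2,925, C(28,3) = 3,276, C(29,3) = 3,654 ✓. So n = 29.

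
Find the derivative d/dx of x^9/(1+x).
(9x^8(1+x) - x^9)/(1+x)²

Reasoning: Quotient rule: [9x^{8}(1+x) - x^9]/(1+x)².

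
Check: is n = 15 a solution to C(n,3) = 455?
C(15,3) = 15·14·13/3! = 2,730/6 = 455, which equals 455.
Final answer: Yes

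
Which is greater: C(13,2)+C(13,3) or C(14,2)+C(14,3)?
C(14,2)+C(14,3)

Solution: First=364, Second=455.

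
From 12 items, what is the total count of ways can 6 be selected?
924

Solution: C(12,6) = 12! / (6! × (12-6)!)
         = 12! / (6! × 6!)
         = 924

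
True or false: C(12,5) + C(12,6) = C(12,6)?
Pascal's identity gives C(13,6) = 1,716, whereas C(12,6) = 924.
Final answer: False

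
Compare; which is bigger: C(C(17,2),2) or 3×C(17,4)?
C(C(17,2),2)

Working:
C(C(17,2),2)=9,180, 3×C(17,4)=7,140.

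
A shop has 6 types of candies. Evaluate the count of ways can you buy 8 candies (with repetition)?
Stars and bars: C(8+6-1, 8) = C(13, 8) = 1,287.

Answer: 1,287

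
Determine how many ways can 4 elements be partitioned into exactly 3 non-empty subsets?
This equals S(4,3), the Stirling number of the 2nd kind.
Using the Stirling recurrence: S(n,k) = k·S(n-1,k) + S(n-1,k-1)
S(4,3) = 3·S(3,3) + S(3,2)
         = 3·1 + 3
         = 3 + 3
         = 6

Answer: 6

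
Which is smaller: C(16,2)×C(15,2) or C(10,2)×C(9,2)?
C(10,2)×C(9,2)

C(16,2)×C(15,2)=12,600, C(10,2)×C(9,2)=1,620.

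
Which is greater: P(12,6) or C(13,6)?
P(12,6)

P(12,6)=665,280, C(13,6)=1,716.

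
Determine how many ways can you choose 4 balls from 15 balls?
1,365

C(15,4) = 15! / (4! × (15-4)!)
         = 15! / (4! × 11!)
         = 1,365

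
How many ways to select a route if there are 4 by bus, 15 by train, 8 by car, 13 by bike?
By the addition principle: 4 + 15 + 8 + 13 = 40.

Answer: 40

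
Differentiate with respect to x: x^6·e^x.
Product rule: d/dx[x^6]·e^x + x^6·d/dx[e^x] = 6x^{5}e^x + x^6e^x.

Answer: (6x^5 + x^6)e^x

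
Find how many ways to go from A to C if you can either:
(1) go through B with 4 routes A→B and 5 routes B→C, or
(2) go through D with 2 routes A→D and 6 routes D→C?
32

Explanation: Route via B: 4×5=20. Route via D: 2×6=12. Total: 32.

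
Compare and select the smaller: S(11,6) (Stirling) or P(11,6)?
S(11,6)

Working:
S(11,6) = 6·S(10,6) + S(10,5) = 6·22,827 + 42,525 = 179,487; P(11,6) = 332,640.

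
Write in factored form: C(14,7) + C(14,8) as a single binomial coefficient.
C(15,8)

Solution: By Pascal's identity: C(14,7) + C(14,8) = C(15,8) = 6,435.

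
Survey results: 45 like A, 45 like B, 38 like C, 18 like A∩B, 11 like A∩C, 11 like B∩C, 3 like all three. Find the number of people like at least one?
91

|A∪B∪C| = 45+45+38-18-11-11+3 = 91.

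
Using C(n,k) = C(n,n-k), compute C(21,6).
54,264
C(21,6) = C(21,15) = 54,264.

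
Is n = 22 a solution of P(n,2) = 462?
Yes
P(22,2) = 22·21 = 462, which equals 462.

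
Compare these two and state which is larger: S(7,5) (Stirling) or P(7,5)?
P(7,5)

Reasoning: S(7,5) = 5·S(6,5) + S(6,4) = 5·15 + 65 = 140; P(7,5) = 2,520.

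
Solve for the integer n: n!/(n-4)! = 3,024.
9

Explanation: n!/(n-4)! = n×(n-1)×(n-2)×(n-3), a product of 4 consecutive integers ≈ (n−1.5)^4. 3,024^(1/4) + 1.5 ≈ 8.9; check n = 9: 9×8×7×6 = 3,024 ✓. So n = 9.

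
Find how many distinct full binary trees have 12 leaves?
58,786

Explanation: Using the Catalan number formula: C_n = C(2n, n) / (n+1)
C_11 = C(22, 11) / (11+1)
     = 705432 / 12
     = 58,786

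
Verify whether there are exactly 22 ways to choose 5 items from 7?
False
C(7,5) = 21 ≠ 22.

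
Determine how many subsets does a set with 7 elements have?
128

Explanation: Each element can be included or excluded: 2^7 = 128.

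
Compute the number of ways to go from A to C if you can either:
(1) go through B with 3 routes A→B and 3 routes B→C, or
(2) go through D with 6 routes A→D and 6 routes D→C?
45

Solution: Route via B: 3×3=9. Route via D: 6×6=36. Total: 45.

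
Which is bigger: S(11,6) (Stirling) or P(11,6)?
P(11,6)

S(11,6) = 6·S(10,6) + S(10,5) = 6·22,827 + 42,525 = 179,487; P(11,6) = 332,640.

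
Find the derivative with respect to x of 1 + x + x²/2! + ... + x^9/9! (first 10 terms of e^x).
1 + x + x²/2! + ... + x^8/8!

Differentiating term by term gives the first 9 terms of e^x.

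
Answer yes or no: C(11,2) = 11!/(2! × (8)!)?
No
The correct denominator is 2!×9!, giving C(11,2) = 55; the stated RHS is 11!/(2!×8!) = 495 ≠ 55, so the statement does not hold.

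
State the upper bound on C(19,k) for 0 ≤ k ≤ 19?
Maximum at k = 9 or k = 10: C(19,9) = 92,378.
Final answer: 92,378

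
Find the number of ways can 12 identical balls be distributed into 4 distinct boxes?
455

Explanation: C(12+4-1, 4-1) = C(15, 3) = 455.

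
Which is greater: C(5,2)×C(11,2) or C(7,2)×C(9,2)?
C(5,2)×C(11,2)=550, C(7,2)×C(9,2)=756.

Answer: C(7,2)×C(9,2)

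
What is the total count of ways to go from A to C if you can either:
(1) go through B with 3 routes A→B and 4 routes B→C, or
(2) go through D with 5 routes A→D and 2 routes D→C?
22

Solution: Route via B: 3×4=12. Route via D: 5×2=10. Total: 22.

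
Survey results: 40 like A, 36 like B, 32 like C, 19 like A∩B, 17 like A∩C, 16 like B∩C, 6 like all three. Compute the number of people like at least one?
62
|A∪B∪C| = 40+36+32-19-17-16+6 = 62.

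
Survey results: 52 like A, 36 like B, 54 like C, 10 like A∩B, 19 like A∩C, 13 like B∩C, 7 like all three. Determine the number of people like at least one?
107

|A∪B∪C| = 52+36+54-10-19-13+7 = 107.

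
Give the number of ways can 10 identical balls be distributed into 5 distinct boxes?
1,001

C(10+5-1, 5-1) = C(14, 4) = 1,001.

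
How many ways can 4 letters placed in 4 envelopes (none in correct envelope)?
9

Explanation: Using D(n) = (n-1)[D(n-1) + D(n-2)]:
D(4) = (4-1) × [D(3) + D(2)]
      = 3 × [2 + 1]
      = 3 × 3
      = 9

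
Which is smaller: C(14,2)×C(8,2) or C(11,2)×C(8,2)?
C(14,2)×C(8,2)=2,548, C(11,2)×C(8,2)=1,540.

Answer: C(11,2)×C(8,2)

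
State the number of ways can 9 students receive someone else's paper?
Using D(n) = (n-1)[D(n-1) + D(n-2)]:
D(9) = (9-1) × [D(8) + D(7)]
      = 8 × [14833 + 1854]
      = 8 × 16687
      = 133,496
Final answer: 133,496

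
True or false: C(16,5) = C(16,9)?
False

C(16,5) = 4,368 but C(16,9) = 11,440; symmetry gives C(16,5) = C(16,11), not C(16,9).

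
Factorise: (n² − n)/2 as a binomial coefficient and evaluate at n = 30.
(n² − n)/2 = n(n−1)/2 = C(n,2). At n = 30: C(30,2) = 435.
Final answer: C(n,2); C(30,2) = 435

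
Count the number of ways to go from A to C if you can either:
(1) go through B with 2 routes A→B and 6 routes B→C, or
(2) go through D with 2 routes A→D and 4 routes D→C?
Route via B: 2×6=12. Route via D: 2×4=8. Total: 20.
Final answer: 20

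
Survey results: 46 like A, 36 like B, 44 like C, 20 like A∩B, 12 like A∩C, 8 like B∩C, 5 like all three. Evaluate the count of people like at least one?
91

Working:
|A∪B∪C| = 46+36+44-20-12-8+5 = 91.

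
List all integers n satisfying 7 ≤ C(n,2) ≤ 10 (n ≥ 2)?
C(4,2)=6; C(5,2)=10; C(6,2)=15. So valid n = 5.
Final answer: 5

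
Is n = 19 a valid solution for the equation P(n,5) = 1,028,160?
P(19,5) = 19·18·17·16·15 = 1,395,360, which does not equal 1,028,160.
Final answer: No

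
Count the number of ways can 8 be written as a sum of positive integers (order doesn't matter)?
22

Solution: Pentagonal recurrence p(n) = p(n−1) + p(n−2) − p(n−5) − p(n−7) + …: p(8) = p(7) + p(6) − p(3) − p(1) = 15 + 11 − 3 − 1 = 22.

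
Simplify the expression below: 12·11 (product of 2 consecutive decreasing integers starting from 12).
This is P(12,2) = 12!/(10)! = 132.

Answer: 132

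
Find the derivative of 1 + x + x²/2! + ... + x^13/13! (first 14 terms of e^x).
Differentiating term by term gives the first 13 terms of e^x.

Answer: 1 + x + x²/2! + ... + x^12/12!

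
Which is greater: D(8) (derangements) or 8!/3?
D(8)
D(8) = (8-1)·[D(7) + D(6)] = 7·[1,854 + 265] = 14,833; 8!/3 = 40,320/3 = 13,440.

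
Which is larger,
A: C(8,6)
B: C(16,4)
B
A=C(8,6)=28, B=C(16,4)=1,820.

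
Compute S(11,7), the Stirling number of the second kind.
63,987

Working:
Using the Stirling recurrence: S(n,k) = k·S(n-1,k) + S(n-1,k-1)
S(11,7) = 7·S(10,7) + S(10,6)
         = 7·5880 + 22827
         = 41160 + 22827
         = 63,987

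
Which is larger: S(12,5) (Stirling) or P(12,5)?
S(12,5) = 5·S(11,5) + S(11,4) = 5·246,730 + 145,750 = 1,379,400; P(12,5) = 95,040.

Answer: S(12,5)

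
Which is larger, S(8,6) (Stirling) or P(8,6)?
P(8,6)

Solution: S(8,6) = 6·S(7,6) + S(7,5) = 6·21 + 140 = 266; P(8,6) = 20,160.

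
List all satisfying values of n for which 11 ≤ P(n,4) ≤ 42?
P(3,4)=0; P(4,4)=24; P(5,4)=120. So valid n = 4.

Answer: 4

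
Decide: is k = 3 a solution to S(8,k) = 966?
S(8,3) = 3·S(7,3) + S(7,2) = 3·301 + 63 = 966, which equals 966.

Answer: Yes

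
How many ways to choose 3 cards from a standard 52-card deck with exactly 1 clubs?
9,633

Explanation: 13 clubs and 39 non-clubs: C(13,1) × C(39,2) = 13 × 741 = 9,633.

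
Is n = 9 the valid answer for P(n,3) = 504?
Yes

Working:
P(9,3) = 9·8·7 = 504, which equals 504.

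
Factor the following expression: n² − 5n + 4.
Seek roots whose sum is 5 and product is 4: (1, 4). So n² − 5n + 4 = (n − 1)(n − 4).
Final answer: (n − 1)(n − 4)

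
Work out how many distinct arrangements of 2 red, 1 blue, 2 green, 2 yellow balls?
630

Reasoning: Multinomial: 7!/(2! × 1! × 2! × 2!) = 630.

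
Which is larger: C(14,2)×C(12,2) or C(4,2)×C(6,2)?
C(14,2)×C(12,2)=6,006, C(4,2)×C(6,2)=90.
Final answer: C(14,2)×C(12,2)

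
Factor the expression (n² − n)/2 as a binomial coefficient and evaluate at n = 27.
C(n,2); C(27,2) = 351

Explanation: (n² − n)/2 = n(n−1)/2 = C(n,2). At n = 27: C(27,2) = 351.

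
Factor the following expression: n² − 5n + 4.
(n − 1)(n − 4)

Solution: Seek roots whose sum is 5 and product is 4: (1, 4). So n² − 5n + 4 = (n − 1)(n − 4).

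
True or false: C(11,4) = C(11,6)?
False

Solution: C(11,4) = 330 but C(11,6) = 462; symmetry gives C(11,4) = C(11,7), not C(11,6).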